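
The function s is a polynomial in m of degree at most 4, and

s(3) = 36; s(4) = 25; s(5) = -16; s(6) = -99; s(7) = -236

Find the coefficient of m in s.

First differences: -11, -41, -83, -137. Second differences: -30, -42, -54. Third differences: -12, -12.
Level-3 differences are constant, so s has degree 3.
Fitting a degree-3 polynomial gives s(m) = -2m³ + 9m² + 9.
The coefficient of m is 0.

0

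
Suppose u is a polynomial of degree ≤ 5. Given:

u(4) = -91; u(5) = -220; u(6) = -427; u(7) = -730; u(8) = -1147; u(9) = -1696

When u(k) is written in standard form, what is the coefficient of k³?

Write u(k) = ak^5 + bk^4 + ck³ + dk² + ek + p; the 6 given values yield a linear system in the 6 coefficients.
Solving, the top 2 coefficients vanish, and u(k) = -3k³ + 6k² + 5.
The coefficient of k³ is -3.

-3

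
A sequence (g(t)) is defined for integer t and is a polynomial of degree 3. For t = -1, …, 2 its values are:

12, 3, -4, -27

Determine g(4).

-193

Write g(t) = at³ + bt² + ct + d; the 4 given values yield a linear system in the 4 coefficients.
Solving, g(t) = -3t³ + t² - 5t + 3.
Then g(4) = -193.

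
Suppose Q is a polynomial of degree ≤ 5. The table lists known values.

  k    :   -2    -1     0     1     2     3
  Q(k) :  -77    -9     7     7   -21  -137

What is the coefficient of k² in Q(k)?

First differences: 68, 16, 0, -28, -116. Second differences: -52, -16, -28, -88. Third differences: 36, -12, -60. Fourth differences: -48, -48.
Level-4 differences are constant, so Q has degree 4.
Fitting a degree-4 polynomial gives Q(k) = -2k^4 + 2k³ - 6k² + 6k + 7.
The coefficient of k² is -6.

-6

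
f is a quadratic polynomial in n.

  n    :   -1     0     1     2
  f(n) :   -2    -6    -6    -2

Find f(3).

6

First differences: -4, 0, 4. Second differences: 4, 4.
Level-2 differences are constant, so f has degree 2.
Fitting a degree-2 polynomial gives f(n) = 2n² - 2n - 6.
Then f(3) = 6.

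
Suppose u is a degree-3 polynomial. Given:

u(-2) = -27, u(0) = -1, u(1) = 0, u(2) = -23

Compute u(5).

-356

Write u(m) = am³ + bm² + cm + d; the 4 given values yield a linear system in the 4 coefficients.
Solving, u(m) = -2m³ - 6m² + 9m - 1.
Then u(5) = -356.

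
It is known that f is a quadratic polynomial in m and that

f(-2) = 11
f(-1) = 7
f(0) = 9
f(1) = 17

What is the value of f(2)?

First differences: -4, 2, 8. Second differences: 6, 6.
Level-2 differences are constant, so f has degree 2.
Extending the table by one column gives the next first difference 14, so f(2) = 17 + 14 = 31.

31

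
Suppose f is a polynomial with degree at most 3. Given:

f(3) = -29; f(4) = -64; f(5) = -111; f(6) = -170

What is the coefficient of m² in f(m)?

First differences: -35, -47, -59. Second differences: -12, -12.
Level-2 differences are constant, so f has degree 2.
Fitting a degree-2 polynomial gives f(m) = -6m² + 7m + 4.
The coefficient of m² is -6.

-6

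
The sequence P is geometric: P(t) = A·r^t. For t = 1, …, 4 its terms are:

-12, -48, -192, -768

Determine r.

Consecutive ratio: -48/(-12) = 4, and -192/(-48) = 4, so r = 4.
Then A·4^1 = -12 gives A = -3, and P(t) = -3·4^t.

4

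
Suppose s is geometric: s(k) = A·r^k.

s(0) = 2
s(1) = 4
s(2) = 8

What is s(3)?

16

Consecutive ratio: 4/2 = 2, and 8/4 = 2, so r = 2.
Then A·2^0 = 2 gives A = 2, and s(k) = 2·2^k.
s(3) = 2·2^3 = 16.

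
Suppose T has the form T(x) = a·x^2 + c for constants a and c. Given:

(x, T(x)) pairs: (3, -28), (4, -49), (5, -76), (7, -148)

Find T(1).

-4

From T(3) = -28 and T(4) = -49: 9a + c = -28 and 16a + c = -49.
Subtracting: 7a = -21, so a = -3; then c = -28 − (-3)·9 = -1.
So T(x) = -3x² − 1, and T(1) = -4.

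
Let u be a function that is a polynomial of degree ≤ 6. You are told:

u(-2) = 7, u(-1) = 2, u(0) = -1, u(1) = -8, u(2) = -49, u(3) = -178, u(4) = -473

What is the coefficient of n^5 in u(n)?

0

First differences: -5, -3, -7, -41, -129, -295. Second differences: 2, -4, -34, -88, -166. Third differences: -6, -30, -54, -78. Fourth differences: -24, -24, -24.
Level-4 differences are constant, so u has degree 4.
Fitting a degree-4 polynomial gives u(n) = -n^4 - 3n³ - n² - 2n - 1.
The coefficient of n^5 is 0.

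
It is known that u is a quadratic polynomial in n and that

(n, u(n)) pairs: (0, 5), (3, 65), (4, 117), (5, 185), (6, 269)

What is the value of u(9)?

617

Write u(n) = an² + bn + c; the 5 given values yield a linear system in the 3 coefficients.
Solving, u(n) = 8n² - 4n + 5.
Then u(9) = 617.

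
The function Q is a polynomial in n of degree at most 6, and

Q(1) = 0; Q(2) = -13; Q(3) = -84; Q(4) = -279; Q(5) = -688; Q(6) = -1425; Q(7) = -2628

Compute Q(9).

-7104

First differences: -13, -71, -195, -409, -737, -1203. Second differences: -58, -124, -214, -328, -466. Third differences: -66, -90, -114, -138. Fourth differences: -24, -24, -24.
Level-4 differences are constant, so Q has degree 4.
Fitting a degree-4 polynomial gives Q(n) = -n^4 - n³ + 2n² + 3n - 3.
Then Q(9) = -7104.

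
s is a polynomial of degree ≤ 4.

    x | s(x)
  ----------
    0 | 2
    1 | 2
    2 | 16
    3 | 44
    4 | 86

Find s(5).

First differences: 0, 14, 28, 42. Second differences: 14, 14, 14.
Level-2 differences are constant, so s has degree 2.
Fitting a degree-2 polynomial gives s(x) = 7x² - 7x + 2.
Then s(5) = 142.

142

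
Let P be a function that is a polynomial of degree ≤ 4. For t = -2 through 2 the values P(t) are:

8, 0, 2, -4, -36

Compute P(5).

Write P(t) = at^4 + bt³ + ct² + dt + e; the 5 given values yield a linear system in the 5 coefficients.
Solving, the leading coefficient vanishes, and P(t) = -3t³ - 4t² + t + 2.
Then P(5) = -468.

-468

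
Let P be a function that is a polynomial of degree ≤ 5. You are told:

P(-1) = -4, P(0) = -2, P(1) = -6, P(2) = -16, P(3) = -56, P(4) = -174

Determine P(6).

-956

First differences: 2, -4, -10, -40, -118. Second differences: -6, -6, -30, -78. Third differences: 0, -24, -48. Fourth differences: -24, -24.
Level-4 differences are constant, so P has degree 4.
Fitting a degree-4 polynomial gives P(n) = -n^4 + 2n³ - 2n² - 3n - 2.
Then P(6) = -956.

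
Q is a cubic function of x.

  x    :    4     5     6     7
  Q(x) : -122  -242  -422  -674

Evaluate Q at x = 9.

-1442

Write Q(x) = ax³ + bx² + cx + d; the 4 given values yield a linear system in the 4 coefficients.
Solving, Q(x) = -2x³ + 2x - 2.
Then Q(9) = -1442.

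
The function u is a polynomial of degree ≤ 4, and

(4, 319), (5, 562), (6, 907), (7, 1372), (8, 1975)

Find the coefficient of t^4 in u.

First differences: 243, 345, 465, 603. Second differences: 102, 120, 138. Third differences: 18, 18.
Level-3 differences are constant, so u has degree 3.
Fitting a degree-3 polynomial gives u(t) = 3t³ + 6t² + 6t + 7.
The coefficient of t^4 is 0.

0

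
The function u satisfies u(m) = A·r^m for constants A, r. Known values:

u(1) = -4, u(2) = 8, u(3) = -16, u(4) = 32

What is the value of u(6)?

Consecutive ratio: 8/(-4) = -2, and -16/8 = -2, so r = -2.
Then A·(-2)^1 = -4 gives A = 2, and u(m) = 2·(-2)^m.
u(6) = 2·(-2)^6 = 128.

128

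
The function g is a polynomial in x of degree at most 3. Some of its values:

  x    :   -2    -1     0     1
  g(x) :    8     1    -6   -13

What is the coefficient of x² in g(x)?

First differences: -7, -7, -7.
Level-1 differences are constant, so g has degree 1.
Fitting a degree-1 polynomial gives g(x) = -7x - 6.
The coefficient of x² is 0.

0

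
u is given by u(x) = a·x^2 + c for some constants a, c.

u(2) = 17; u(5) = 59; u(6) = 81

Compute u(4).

From u(2) = 17 and u(5) = 59: 4a + c = 17 and 25a + c = 59.
Subtracting: 21a = 42, so a = 2; then c = 17 − 2·4 = 9.
So u(x) = 2x² + 9, and u(4) = 41.

41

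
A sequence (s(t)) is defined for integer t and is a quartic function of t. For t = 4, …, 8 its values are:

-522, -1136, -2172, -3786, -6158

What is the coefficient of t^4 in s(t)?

Write s(t) = at^4 + bt³ + ct² + dt + e; the 5 given values yield a linear system in the 5 coefficients.
Solving, s(t) = -t^4 - 4t³ - t - 6.
The coefficient of t^4 is -1.

-1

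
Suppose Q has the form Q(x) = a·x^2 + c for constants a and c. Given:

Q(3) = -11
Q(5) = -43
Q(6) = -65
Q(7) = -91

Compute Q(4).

-25

From Q(3) = -11 and Q(5) = -43: 9a + c = -11 and 25a + c = -43.
Subtracting: 16a = -32, so a = -2; then c = -11 − (-2)·9 = 7.
So Q(x) = -2x² + 7, and Q(4) = -25.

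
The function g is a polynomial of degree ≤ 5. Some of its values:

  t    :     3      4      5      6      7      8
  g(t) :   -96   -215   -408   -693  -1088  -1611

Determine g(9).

-2280

Write g(t) = at^5 + bt^4 + ct³ + dt² + et + p; the 6 given values yield a linear system in the 6 coefficients.
Solving, the top 2 coefficients vanish, and g(t) = -3t³ - t² - t - 3.
Then g(9) = -2280.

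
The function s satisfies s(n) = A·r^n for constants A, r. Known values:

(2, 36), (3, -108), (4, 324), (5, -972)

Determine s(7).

-8748

Consecutive ratio: -108/36 = -3, and 324/(-108) = -3, so r = -3.
Then A·(-3)^2 = 36 gives A = 4, and s(n) = 4·(-3)^n.
s(7) = 4·(-3)^7 = -8748.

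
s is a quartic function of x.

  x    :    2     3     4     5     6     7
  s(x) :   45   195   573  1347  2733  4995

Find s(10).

20397

First differences: 150, 378, 774, 1386, 2262. Second differences: 228, 396, 612, 876. Third differences: 168, 216, 264. Fourth differences: 48, 48.
Level-4 differences are constant, so s has degree 4.
Fitting a degree-4 polynomial gives s(x) = 2x^4 + 4x² - 3.
Then s(10) = 20397.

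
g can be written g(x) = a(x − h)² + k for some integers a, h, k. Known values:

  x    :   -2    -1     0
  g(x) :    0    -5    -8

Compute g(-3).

First differences -5, -3; second difference 2 = 2a, so a = 1.
Expanding, the x-coefficient is −2ah = -2h; matching it to the data gives h = 1, and then k = -9.
So g(x) = 1(x − 1)² − 9.
g(-3) = 1·(-4)² − 9 = 7.

7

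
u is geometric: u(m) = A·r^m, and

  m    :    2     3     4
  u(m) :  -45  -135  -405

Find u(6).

Consecutive ratio: -135/(-45) = 3, and -405/(-135) = 3, so r = 3.
Then A·3^2 = -45 gives A = -5, and u(m) = -5·3^m.
u(6) = -5·3^6 = -3645.

-3645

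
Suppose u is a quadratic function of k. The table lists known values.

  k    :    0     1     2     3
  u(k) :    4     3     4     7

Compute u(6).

First differences: -1, 1, 3. Second differences: 2, 2.
Level-2 differences are constant, so u has degree 2.
Fitting a degree-2 polynomial gives u(k) = k² - 2k + 4.
Then u(6) = 28.

28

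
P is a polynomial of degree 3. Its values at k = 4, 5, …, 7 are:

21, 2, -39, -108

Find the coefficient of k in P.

6

Write P(k) = ak³ + bk² + ck + d; the 4 given values yield a linear system in the 4 coefficients.
Solving, P(k) = -k³ + 4k² + 6k - 3.
The coefficient of k is 6.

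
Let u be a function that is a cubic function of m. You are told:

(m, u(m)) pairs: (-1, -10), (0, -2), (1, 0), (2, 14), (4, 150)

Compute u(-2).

Write u(m) = am³ + bm² + cm + d; the 5 given values yield a linear system in the 4 coefficients.
Solving, u(m) = 3m³ - 3m² + 2m - 2.
Then u(-2) = -42.

-42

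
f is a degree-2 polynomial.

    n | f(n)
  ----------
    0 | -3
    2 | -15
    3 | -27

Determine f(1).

-7

Write f(n) = an² + bn + c; the 3 given values yield a linear system in the 3 coefficients.
Solving, f(n) = -2n² - 2n - 3.
Then f(1) = -7.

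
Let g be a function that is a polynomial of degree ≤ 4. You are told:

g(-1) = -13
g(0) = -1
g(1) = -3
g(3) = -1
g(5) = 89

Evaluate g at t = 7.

Write g(t) = at^4 + bt³ + ct² + dt + e; the 5 given values yield a linear system in the 5 coefficients.
Solving, the leading coefficient vanishes, and g(t) = 2t³ - 7t² + 3t - 1.
Then g(7) = 363.

363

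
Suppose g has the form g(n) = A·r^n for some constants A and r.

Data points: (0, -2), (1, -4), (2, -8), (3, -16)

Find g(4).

Consecutive ratio: -4/(-2) = 2, and -8/(-4) = 2, so r = 2.
Then A·2^0 = -2 gives A = -2, and g(n) = -2·2^n.
g(4) = -2·2^4 = -32.

-32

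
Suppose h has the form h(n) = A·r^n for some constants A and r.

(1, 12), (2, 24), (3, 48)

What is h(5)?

192

Consecutive ratio: 24/12 = 2, and 48/24 = 2, so r = 2.
Then A·2^1 = 12 gives A = 6, and h(n) = 6·2^n.
h(5) = 6·2^5 = 192.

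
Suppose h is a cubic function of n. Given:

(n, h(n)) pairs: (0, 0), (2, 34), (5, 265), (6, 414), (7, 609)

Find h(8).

856

Write h(n) = an³ + bn² + cn + d; the 5 given values yield a linear system in the 4 coefficients.
Solving, h(n) = n³ + 5n² + 3n.
Then h(8) = 856.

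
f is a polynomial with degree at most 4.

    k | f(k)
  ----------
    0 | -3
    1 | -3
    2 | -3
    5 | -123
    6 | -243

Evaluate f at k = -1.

9

Write f(k) = ak^4 + bk³ + ck² + dk + e; the 5 given values yield a linear system in the 5 coefficients.
Solving, the leading coefficient vanishes, and f(k) = -2k³ + 6k² - 4k - 3.
Then f(-1) = 9.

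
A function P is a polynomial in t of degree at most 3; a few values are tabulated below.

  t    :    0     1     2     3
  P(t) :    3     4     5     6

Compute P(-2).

First differences: 1, 1, 1.
Level-1 differences are constant, so P has degree 1.
Fitting a degree-1 polynomial gives P(t) = t + 3.
Then P(-2) = 1.

1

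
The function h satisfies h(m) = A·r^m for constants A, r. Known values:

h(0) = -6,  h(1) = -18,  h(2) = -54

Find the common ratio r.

Consecutive ratio: -18/(-6) = 3, and -54/(-18) = 3, so r = 3.
Then A·3^0 = -6 gives A = -6, and h(m) = -6·3^m.

3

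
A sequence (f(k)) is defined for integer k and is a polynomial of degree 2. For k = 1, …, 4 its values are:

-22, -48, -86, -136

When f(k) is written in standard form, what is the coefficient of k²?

Write f(k) = ak² + bk + c; the 4 given values yield a linear system in the 3 coefficients.
Solving, f(k) = -6k² - 8k - 8.
The coefficient of k² is -6.

-6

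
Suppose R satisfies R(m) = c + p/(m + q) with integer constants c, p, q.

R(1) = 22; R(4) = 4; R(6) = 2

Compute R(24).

(R(m) − c)(m + q) = p for each data point; the three points give a linear system in c and q, then p follows.
Solving: c = -2, q = 0, p = 24, so R(m) = -2 + 24/(m + 0).
Then R(24) = -2 + 24/24 = -1.

-1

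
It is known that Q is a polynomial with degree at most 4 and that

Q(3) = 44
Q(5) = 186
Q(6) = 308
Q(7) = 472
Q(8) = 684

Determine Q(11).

Write Q(t) = at^4 + bt³ + ct² + dt + e; the 5 given values yield a linear system in the 5 coefficients.
Solving, the leading coefficient vanishes, and Q(t) = t³ + 3t² - 2t - 4.
Then Q(11) = 1668.

1668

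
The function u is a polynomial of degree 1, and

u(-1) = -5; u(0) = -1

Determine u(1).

3

Write u(m) = am + b; the 2 given values yield a linear system in the 2 coefficients.
Solving, u(m) = 4m - 1.
Then u(1) = 3.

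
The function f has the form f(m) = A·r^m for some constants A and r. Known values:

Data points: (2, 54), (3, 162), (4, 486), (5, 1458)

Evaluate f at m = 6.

4374

Consecutive ratio: 162/54 = 3, and 486/162 = 3, so r = 3.
Then A·3^2 = 54 gives A = 6, and f(m) = 6·3^m.
f(6) = 6·3^6 = 4374.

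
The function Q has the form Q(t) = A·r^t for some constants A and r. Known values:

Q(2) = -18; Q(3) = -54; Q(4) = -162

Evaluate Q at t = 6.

-1458

Consecutive ratio: -54/(-18) = 3, and -162/(-54) = 3, so r = 3.
Then A·3^2 = -18 gives A = -2, and Q(t) = -2·3^t.
Q(6) = -2·3^6 = -1458.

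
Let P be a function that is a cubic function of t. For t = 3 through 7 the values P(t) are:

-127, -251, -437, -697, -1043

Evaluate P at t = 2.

First differences: -124, -186, -260, -346. Second differences: -62, -74, -86. Third differences: -12, -12.
Level-3 differences are constant, so P has degree 3.
Fitting a degree-3 polynomial gives P(t) = -2t³ - 7t² - t - 7.
Then P(2) = -53.

-53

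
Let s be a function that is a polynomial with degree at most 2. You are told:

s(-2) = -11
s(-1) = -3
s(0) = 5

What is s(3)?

29

First differences: 8, 8.
Level-1 differences are constant, so s has degree 1.
Fitting a degree-1 polynomial gives s(t) = 8t + 5.
Then s(3) = 29.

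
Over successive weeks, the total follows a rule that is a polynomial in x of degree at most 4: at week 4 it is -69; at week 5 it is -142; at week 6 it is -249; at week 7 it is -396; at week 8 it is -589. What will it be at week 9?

Write the value at x as f(x).
First differences: -73, -107, -147, -193. Second differences: -34, -40, -46. Third differences: -6, -6.
Level-3 differences are constant, so f has degree 3.
Fitting a degree-3 polynomial gives f(x) = -x³ - 2x² + 6x + 3.
Then f(9) = -834.

-834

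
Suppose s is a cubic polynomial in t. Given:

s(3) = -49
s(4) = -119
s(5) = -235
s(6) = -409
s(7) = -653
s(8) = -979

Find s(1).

1

First differences: -70, -116, -174, -244, -326. Second differences: -46, -58, -70, -82. Third differences: -12, -12, -12.
Level-3 differences are constant, so s has degree 3.
Fitting a degree-3 polynomial gives s(t) = -2t³ + t² - 3t + 5.
Then s(1) = 1.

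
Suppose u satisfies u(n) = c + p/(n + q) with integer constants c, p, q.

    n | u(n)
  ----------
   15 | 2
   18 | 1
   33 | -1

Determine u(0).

-23

(u(n) − c)(n + q) = p for each data point; the three points give a linear system in c and q, then p follows.
Solving: c = -3, q = -3, p = 60, so u(n) = -3 + 60/(n − 3).
Then u(0) = -3 + 60/(-3) = -23.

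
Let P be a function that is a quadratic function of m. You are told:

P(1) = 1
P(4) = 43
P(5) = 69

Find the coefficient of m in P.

-1

Write P(m) = am² + bm + c; the 3 given values yield a linear system in the 3 coefficients.
Solving, P(m) = 3m² - m - 1.
The coefficient of m is -1.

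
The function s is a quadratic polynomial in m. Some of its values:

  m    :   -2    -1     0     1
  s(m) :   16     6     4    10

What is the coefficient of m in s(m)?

2

First differences: -10, -2, 6. Second differences: 8, 8.
Level-2 differences are constant, so s has degree 2.
Fitting a degree-2 polynomial gives s(m) = 4m² + 2m + 4.
The coefficient of m is 2.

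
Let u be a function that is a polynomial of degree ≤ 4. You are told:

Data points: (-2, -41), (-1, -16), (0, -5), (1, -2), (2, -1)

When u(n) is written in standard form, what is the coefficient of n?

6

First differences: 25, 11, 3, 1. Second differences: -14, -8, -2. Third differences: 6, 6.
Level-3 differences are constant, so u has degree 3.
Fitting a degree-3 polynomial gives u(n) = n³ - 4n² + 6n - 5.
The coefficient of n is 6.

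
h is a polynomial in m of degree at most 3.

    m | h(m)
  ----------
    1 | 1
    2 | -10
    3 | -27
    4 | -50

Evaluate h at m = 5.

Write h(m) = am³ + bm² + cm + d; the 4 given values yield a linear system in the 4 coefficients.
Solving, the leading coefficient vanishes, and h(m) = -3m² - 2m + 6.
Then h(5) = -79.

-79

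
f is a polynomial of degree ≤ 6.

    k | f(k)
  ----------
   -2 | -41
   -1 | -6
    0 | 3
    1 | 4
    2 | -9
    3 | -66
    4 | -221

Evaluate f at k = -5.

-842

First differences: 35, 9, 1, -13, -57, -155. Second differences: -26, -8, -14, -44, -98. Third differences: 18, -6, -30, -54. Fourth differences: -24, -24, -24.
Level-4 differences are constant, so f has degree 4.
Fitting a degree-4 polynomial gives f(k) = -k^4 + k³ - 3k² + 4k + 3.
Then f(-5) = -842.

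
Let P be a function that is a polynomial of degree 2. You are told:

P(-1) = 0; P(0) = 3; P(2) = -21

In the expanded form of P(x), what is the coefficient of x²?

Write P(x) = ax² + bx + c; the 3 given values yield a linear system in the 3 coefficients.
Solving, P(x) = -5x² - 2x + 3.
The coefficient of x² is -5.

-5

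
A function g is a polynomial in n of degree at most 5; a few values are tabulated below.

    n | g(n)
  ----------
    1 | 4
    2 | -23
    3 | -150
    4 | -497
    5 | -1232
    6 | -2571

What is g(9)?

Write g(n) = an^5 + bn^4 + cn³ + dn² + en + p; the 6 given values yield a linear system in the 6 coefficients.
Solving, the leading coefficient vanishes, and g(n) = -2n^4 + 3n + 3.
Then g(9) = -13092.

-13092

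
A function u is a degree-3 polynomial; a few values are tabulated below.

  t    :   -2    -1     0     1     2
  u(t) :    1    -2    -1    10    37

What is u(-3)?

First differences: -3, 1, 11, 27. Second differences: 4, 10, 16. Third differences: 6, 6.
Level-3 differences are constant, so u has degree 3.
Fitting a degree-3 polynomial gives u(t) = t³ + 5t² + 5t - 1.
Then u(-3) = 2.

2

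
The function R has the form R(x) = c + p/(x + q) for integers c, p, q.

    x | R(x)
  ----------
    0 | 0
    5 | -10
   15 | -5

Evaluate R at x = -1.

(R(x) − c)(x + q) = p for each data point; the three points give a linear system in c and q, then p follows.
Solving: c = -4, q = -3, p = -12, so R(x) = -4 − 12/(x − 3).
Then R(-1) = -4 − 12/(-4) = -1.

-1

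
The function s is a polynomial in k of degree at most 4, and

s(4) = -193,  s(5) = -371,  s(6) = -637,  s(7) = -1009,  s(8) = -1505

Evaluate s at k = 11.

-3917

First differences: -178, -266, -372, -496. Second differences: -88, -106, -124. Third differences: -18, -18.
Level-3 differences are constant, so s has degree 3.
Fitting a degree-3 polynomial gives s(k) = -3k³ + k² - 4k - 1.
Then s(11) = -3917.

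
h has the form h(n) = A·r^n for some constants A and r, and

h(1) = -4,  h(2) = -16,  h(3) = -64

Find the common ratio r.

4

Consecutive ratio: -16/(-4) = 4, and -64/(-16) = 4, so r = 4.
Then A·4^1 = -4 gives A = -1, and h(n) = -1·4^n.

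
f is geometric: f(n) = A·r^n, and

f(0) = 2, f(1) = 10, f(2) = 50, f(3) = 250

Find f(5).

6250

Consecutive ratio: 10/2 = 5, and 50/10 = 5, so r = 5.
Then A·5^0 = 2 gives A = 2, and f(n) = 2·5^n.
f(5) = 2·5^5 = 6250.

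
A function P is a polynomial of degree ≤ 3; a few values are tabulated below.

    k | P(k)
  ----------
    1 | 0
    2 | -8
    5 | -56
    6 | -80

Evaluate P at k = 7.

Write P(k) = ak³ + bk² + ck + d; the 4 given values yield a linear system in the 4 coefficients.
Solving, the leading coefficient vanishes, and P(k) = -2k² - 2k + 4.
Then P(7) = -108.

-108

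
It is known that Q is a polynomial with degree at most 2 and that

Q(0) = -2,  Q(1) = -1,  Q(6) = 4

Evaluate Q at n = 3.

1

Write Q(n) = an² + bn + c; the 3 given values yield a linear system in the 3 coefficients.
Solving, the leading coefficient vanishes, and Q(n) = n - 2.
Then Q(3) = 1.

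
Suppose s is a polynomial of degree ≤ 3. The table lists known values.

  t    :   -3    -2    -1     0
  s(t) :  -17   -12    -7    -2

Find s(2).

8

Write s(t) = at³ + bt² + ct + d; the 4 given values yield a linear system in the 4 coefficients.
Solving, the top 2 coefficients vanish, and s(t) = 5t - 2.
Then s(2) = 8.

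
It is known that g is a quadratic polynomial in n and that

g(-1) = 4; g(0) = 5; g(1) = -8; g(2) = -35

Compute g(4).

-131

First differences: 1, -13, -27. Second differences: -14, -14.
Level-2 differences are constant, so g has degree 2.
Fitting a degree-2 polynomial gives g(n) = -7n² - 6n + 5.
Then g(4) = -131.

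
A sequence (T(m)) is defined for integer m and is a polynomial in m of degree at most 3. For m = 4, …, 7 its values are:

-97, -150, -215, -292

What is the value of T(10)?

-595

First differences: -53, -65, -77. Second differences: -12, -12.
Level-2 differences are constant, so T has degree 2.
Fitting a degree-2 polynomial gives T(m) = -6m² + m - 5.
Then T(10) = -595.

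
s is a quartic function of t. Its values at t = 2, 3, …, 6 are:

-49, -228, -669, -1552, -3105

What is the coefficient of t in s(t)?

4

Write s(t) = at^4 + bt³ + ct² + dt + e; the 5 given values yield a linear system in the 5 coefficients.
Solving, s(t) = -2t^4 - 2t³ - 3t² + 4t + 3.
The coefficient of t is 4.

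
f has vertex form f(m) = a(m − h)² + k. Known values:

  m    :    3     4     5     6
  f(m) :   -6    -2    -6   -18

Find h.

First differences 4, -4, -12; second difference -8 = 2a, so a = -4.
Expanding, the m-coefficient is −2ah = 8h; matching it to the data gives h = 4, and then k = -2.
So f(m) = -4(m − 4)² − 2.
Hence h = 4.

4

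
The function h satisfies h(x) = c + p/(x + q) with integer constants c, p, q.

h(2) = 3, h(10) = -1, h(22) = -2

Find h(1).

5

(h(x) − c)(x + q) = p for each data point; the three points give a linear system in c and q, then p follows.
Solving: c = -3, q = 2, p = 24, so h(x) = -3 + 24/(x + 2).
Then h(1) = -3 + 24/3 = 5.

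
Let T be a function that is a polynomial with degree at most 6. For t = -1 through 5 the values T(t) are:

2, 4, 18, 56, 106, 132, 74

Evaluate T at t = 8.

-1564

First differences: 2, 14, 38, 50, 26, -58. Second differences: 12, 24, 12, -24, -84. Third differences: 12, -12, -36, -60. Fourth differences: -24, -24, -24.
Level-4 differences are constant, so T has degree 4.
Fitting a degree-4 polynomial gives T(t) = -t^4 + 4t³ + 7t² + 4t + 4.
Then T(8) = -1564.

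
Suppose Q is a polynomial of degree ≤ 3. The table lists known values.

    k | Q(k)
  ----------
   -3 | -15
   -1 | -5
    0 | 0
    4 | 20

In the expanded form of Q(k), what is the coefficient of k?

Write Q(k) = ak³ + bk² + ck + d; the 4 given values yield a linear system in the 4 coefficients.
Solving, the top 2 coefficients vanish, and Q(k) = 5k.
The coefficient of k is 5.

5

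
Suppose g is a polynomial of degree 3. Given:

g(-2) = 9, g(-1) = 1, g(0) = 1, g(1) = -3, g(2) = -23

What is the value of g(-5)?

201

First differences: -8, 0, -4, -20. Second differences: 8, -4, -16. Third differences: -12, -12.
Level-3 differences are constant, so g has degree 3.
Fitting a degree-3 polynomial gives g(x) = -2x³ - 2x² + 1.
Then g(-5) = 201.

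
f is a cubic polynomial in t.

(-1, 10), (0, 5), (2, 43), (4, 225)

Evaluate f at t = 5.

Write f(t) = at³ + bt² + ct + d; the 4 given values yield a linear system in the 4 coefficients.
Solving, f(t) = 2t³ + 6t² - t + 5.
Then f(5) = 400.

400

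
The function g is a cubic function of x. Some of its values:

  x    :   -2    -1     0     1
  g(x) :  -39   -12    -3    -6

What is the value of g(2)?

-15

Write g(x) = ax³ + bx² + cx + d; the 4 given values yield a linear system in the 4 coefficients.
Solving, g(x) = x³ - 6x² + 2x - 3.
Then g(2) = -15.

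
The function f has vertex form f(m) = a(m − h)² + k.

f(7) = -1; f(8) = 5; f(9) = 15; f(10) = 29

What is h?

First differences 6, 10, 14; second difference 4 = 2a, so a = 2.
Expanding, the m-coefficient is −2ah = -4h; matching it to the data gives h = 6, and then k = -3.
So f(m) = 2(m − 6)² − 3.
Hence h = 6.

6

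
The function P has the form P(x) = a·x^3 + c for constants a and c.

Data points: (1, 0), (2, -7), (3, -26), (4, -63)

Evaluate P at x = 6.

-215

From P(1) = 0 and P(2) = -7: 1a + c = 0 and 8a + c = -7.
Subtracting: 7a = -7, so a = -1; then c = 0 − (-1)·1 = 1.
So P(x) = -1x³ + 1, and P(6) = -215.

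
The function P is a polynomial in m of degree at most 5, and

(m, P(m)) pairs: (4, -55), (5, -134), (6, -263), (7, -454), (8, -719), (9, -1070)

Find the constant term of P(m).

1

First differences: -79, -129, -191, -265, -351. Second differences: -50, -62, -74, -86. Third differences: -12, -12, -12.
Level-3 differences are constant, so P has degree 3.
Fitting a degree-3 polynomial gives P(m) = -2m³ + 5m² - 2m + 1.
The constant term is P(0) = 1.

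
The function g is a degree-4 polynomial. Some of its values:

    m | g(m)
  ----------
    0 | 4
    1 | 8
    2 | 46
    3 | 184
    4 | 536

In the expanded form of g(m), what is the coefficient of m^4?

Write g(m) = am^4 + bm³ + cm² + dm + e; the 5 given values yield a linear system in the 5 coefficients.
Solving, g(m) = 2m^4 - m³ + 6m² - 3m + 4.
The coefficient of m^4 is 2.

2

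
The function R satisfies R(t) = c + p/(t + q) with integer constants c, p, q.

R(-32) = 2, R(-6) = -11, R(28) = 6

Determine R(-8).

(R(t) − c)(t + q) = p for each data point; the three points give a linear system in c and q, then p follows.
Solving: c = 4, q = 2, p = 60, so R(t) = 4 + 60/(t + 2).
Then R(-8) = 4 + 60/(-6) = -6.

-6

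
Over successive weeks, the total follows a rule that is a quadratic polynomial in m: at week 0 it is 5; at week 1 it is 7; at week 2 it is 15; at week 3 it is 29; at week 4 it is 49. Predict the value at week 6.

107

Write the value at m as T(m).
Write T(m) = am² + bm + c; the 5 given values yield a linear system in the 3 coefficients.
Solving, T(m) = 3m² - m + 5.
Then T(6) = 107.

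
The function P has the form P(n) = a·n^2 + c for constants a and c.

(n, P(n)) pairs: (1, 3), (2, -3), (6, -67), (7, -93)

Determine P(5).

-45

From P(1) = 3 and P(2) = -3: 1a + c = 3 and 4a + c = -3.
Subtracting: 3a = -6, so a = -2; then c = 3 − (-2)·1 = 5.
So P(n) = -2n² + 5, and P(5) = -45.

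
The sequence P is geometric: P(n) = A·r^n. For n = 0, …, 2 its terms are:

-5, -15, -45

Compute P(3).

Consecutive ratio: -15/(-5) = 3, and -45/(-15) = 3, so r = 3.
Then A·3^0 = -5 gives A = -5, and P(n) = -5·3^n.
P(3) = -5·3^3 = -135.

-135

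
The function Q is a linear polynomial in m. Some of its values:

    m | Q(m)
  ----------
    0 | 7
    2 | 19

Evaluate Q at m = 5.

37

Write Q(m) = am + b; the 2 given values yield a linear system in the 2 coefficients.
Solving, Q(m) = 6m + 7.
Then Q(5) = 37.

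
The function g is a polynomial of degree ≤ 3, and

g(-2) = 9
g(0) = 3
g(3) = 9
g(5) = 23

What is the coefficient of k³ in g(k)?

0

Write g(k) = ak³ + bk² + ck + d; the 4 given values yield a linear system in the 4 coefficients.
Solving, the leading coefficient vanishes, and g(k) = k² - k + 3.
The coefficient of k³ is 0.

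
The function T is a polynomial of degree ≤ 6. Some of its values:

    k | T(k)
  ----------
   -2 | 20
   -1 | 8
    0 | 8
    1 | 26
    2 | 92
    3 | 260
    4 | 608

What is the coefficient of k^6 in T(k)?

0

Write T(k) = ak^6 + bk^5 + ck^4 + dk³ + ek² + pk + q; the 7 given values yield a linear system in the 7 coefficients.
Solving, the top 2 coefficients vanish, and T(k) = k^4 + 3k³ + 8k² + 6k + 8.
The coefficient of k^6 is 0.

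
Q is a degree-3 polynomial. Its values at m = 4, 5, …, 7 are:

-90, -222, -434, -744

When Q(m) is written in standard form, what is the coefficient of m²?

5

Write Q(m) = am³ + bm² + cm + d; the 4 given values yield a linear system in the 4 coefficients.
Solving, Q(m) = -3m³ + 5m² + 6m - 2.
The coefficient of m² is 5.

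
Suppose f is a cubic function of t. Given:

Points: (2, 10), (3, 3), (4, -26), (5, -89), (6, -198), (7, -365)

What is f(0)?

First differences: -7, -29, -63, -109, -167. Second differences: -22, -34, -46, -58. Third differences: -12, -12, -12.
Level-3 differences are constant, so f has degree 3.
Fitting a degree-3 polynomial gives f(t) = -2t³ + 7t² - 4t + 6.
The constant term is f(0) = 6.

6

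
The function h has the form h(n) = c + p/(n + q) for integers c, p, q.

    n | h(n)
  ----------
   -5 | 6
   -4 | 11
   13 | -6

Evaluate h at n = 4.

(h(n) − c)(n + q) = p for each data point; the three points give a linear system in c and q, then p follows.
Solving: c = -4, q = 2, p = -30, so h(n) = -4 − 30/(n + 2).
Then h(4) = -4 − 30/6 = -9.

-9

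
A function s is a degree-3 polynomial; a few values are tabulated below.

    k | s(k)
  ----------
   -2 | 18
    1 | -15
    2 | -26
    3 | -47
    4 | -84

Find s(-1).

Write s(k) = ak³ + bk² + ck + d; the 5 given values yield a linear system in the 4 coefficients.
Solving, s(k) = -k³ + k² - 7k - 8.
Then s(-1) = 1.

1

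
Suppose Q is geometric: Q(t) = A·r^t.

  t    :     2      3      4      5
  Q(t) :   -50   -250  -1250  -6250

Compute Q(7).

-156250

Consecutive ratio: -250/(-50) = 5, and -1250/(-250) = 5, so r = 5.
Then A·5^2 = -50 gives A = -2, and Q(t) = -2·5^t.
Q(7) = -2·5^7 = -156250.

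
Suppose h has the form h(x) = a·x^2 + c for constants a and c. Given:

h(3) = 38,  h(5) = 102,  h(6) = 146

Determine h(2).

18

From h(3) = 38 and h(5) = 102: 9a + c = 38 and 25a + c = 102.
Subtracting: 16a = 64, so a = 4; then c = 38 − 4·9 = 2.
So h(x) = 4x² + 2, and h(2) = 18.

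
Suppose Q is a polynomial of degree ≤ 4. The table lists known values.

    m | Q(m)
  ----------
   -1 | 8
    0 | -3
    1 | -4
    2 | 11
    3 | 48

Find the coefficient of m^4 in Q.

Write Q(m) = am^4 + bm³ + cm² + dm + e; the 5 given values yield a linear system in the 5 coefficients.
Solving, the leading coefficient vanishes, and Q(m) = m³ + 5m² - 7m - 3.
The coefficient of m^4 is 0.

0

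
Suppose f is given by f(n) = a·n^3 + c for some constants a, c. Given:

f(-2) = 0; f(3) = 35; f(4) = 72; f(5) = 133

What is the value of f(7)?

351

From f(-2) = 0 and f(3) = 35: -8a + c = 0 and 27a + c = 35.
Subtracting: 35a = 35, so a = 1; then c = 0 − 1·(-8) = 8.
So f(n) = 1n³ + 8, and f(7) = 351.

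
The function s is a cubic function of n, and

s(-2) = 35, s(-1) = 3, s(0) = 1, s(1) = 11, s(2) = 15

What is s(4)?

First differences: -32, -2, 10, 4. Second differences: 30, 12, -6. Third differences: -18, -18.
Level-3 differences are constant, so s has degree 3.
Fitting a degree-3 polynomial gives s(n) = -3n³ + 6n² + 7n + 1.
Then s(4) = -67.

-67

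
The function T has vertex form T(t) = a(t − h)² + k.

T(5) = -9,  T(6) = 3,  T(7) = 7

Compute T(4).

First differences 12, 4; second difference -8 = 2a, so a = -4.
Expanding, the t-coefficient is −2ah = 8h; matching it to the data gives h = 7, and then k = 7.
So T(t) = -4(t − 7)² + 7.
T(4) = -4·(-3)² + 7 = -29.

-29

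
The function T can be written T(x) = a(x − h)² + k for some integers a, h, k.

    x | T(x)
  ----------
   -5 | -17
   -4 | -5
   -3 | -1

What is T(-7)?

-65

First differences 12, 4; second difference -8 = 2a, so a = -4.
Expanding, the x-coefficient is −2ah = 8h; matching it to the data gives h = -3, and then k = -1.
So T(x) = -4(x + 3)² − 1.
T(-7) = -4·(-4)² − 1 = -65.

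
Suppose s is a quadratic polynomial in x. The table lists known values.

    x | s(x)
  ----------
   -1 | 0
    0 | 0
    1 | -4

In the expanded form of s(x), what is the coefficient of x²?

-2

Write s(x) = ax² + bx + c; the 3 given values yield a linear system in the 3 coefficients.
Solving, s(x) = -2x² - 2x.
The coefficient of x² is -2.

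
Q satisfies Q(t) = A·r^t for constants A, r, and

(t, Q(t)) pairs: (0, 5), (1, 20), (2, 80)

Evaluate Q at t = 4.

Consecutive ratio: 20/5 = 4, and 80/20 = 4, so r = 4.
Then A·4^0 = 5 gives A = 5, and Q(t) = 5·4^t.
Q(4) = 5·4^4 = 1280.

1280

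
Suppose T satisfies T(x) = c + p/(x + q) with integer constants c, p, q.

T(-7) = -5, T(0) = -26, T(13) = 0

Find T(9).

1

(T(x) − c)(x + q) = p for each data point; the three points give a linear system in c and q, then p follows.
Solving: c = -2, q = -1, p = 24, so T(x) = -2 + 24/(x − 1).
Then T(9) = -2 + 24/8 = 1.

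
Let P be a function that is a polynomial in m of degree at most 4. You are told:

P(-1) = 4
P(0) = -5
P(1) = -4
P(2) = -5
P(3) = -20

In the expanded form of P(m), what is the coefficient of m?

First differences: -9, 1, -1, -15. Second differences: 10, -2, -14. Third differences: -12, -12.
Level-3 differences are constant, so P has degree 3.
Fitting a degree-3 polynomial gives P(m) = -2m³ + 5m² - 2m - 5.
The coefficient of m is -2.

-2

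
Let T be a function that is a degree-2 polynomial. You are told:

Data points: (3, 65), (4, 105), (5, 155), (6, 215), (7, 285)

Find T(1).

First differences: 40, 50, 60, 70. Second differences: 10, 10, 10.
Level-2 differences are constant, so T has degree 2.
Fitting a degree-2 polynomial gives T(t) = 5t² + 5t + 5.
Then T(1) = 15.

15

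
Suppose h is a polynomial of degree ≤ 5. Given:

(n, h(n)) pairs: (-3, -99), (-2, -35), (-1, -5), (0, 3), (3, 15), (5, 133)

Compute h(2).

Write h(n) = an^5 + bn^4 + cn³ + dn² + en + p; the 6 given values yield a linear system in the 6 coefficients.
Solving, the top 2 coefficients vanish, and h(n) = 2n³ - 5n² + n + 3.
Then h(2) = 1.

1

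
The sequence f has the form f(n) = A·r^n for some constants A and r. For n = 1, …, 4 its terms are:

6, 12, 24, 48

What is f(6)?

Consecutive ratio: 12/6 = 2, and 24/12 = 2, so r = 2.
Then A·2^1 = 6 gives A = 3, and f(n) = 3·2^n.
f(6) = 3·2^6 = 192.

192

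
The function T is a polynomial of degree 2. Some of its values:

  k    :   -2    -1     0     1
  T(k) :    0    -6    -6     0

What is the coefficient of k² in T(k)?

3

First differences: -6, 0, 6. Second differences: 6, 6.
Level-2 differences are constant, so T has degree 2.
Fitting a degree-2 polynomial gives T(k) = 3k² + 3k - 6.
The coefficient of k² is 3.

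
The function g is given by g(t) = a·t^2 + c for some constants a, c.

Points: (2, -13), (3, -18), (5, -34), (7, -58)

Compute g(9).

-90

From g(2) = -13 and g(3) = -18: 4a + c = -13 and 9a + c = -18.
Subtracting: 5a = -5, so a = -1; then c = -13 − (-1)·4 = -9.
So g(t) = -1t² − 9, and g(9) = -90.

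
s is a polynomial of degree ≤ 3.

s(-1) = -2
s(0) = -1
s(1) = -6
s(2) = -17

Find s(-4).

First differences: 1, -5, -11. Second differences: -6, -6.
Level-2 differences are constant, so s has degree 2.
Fitting a degree-2 polynomial gives s(x) = -3x² - 2x - 1.
Then s(-4) = -41.

-41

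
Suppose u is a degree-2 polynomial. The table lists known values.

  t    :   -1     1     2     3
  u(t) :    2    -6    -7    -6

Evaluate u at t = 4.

-3

Write u(t) = at² + bt + c; the 4 given values yield a linear system in the 3 coefficients.
Solving, u(t) = t² - 4t - 3.
Then u(4) = -3.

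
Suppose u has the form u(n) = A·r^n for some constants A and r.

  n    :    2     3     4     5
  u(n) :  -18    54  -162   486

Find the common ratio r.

Consecutive ratio: 54/(-18) = -3, and -162/54 = -3, so r = -3.
Then A·(-3)^2 = -18 gives A = -2, and u(n) = -2·(-3)^n.

-3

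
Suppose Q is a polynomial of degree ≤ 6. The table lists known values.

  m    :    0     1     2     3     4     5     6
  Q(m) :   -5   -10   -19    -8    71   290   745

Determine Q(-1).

First differences: -5, -9, 11, 79, 219, 455. Second differences: -4, 20, 68, 140, 236. Third differences: 24, 48, 72, 96. Fourth differences: 24, 24, 24.
Level-4 differences are constant, so Q has degree 4.
Fitting a degree-4 polynomial gives Q(m) = m^4 - 2m³ - 3m² - m - 5.
Then Q(-1) = -4.

-4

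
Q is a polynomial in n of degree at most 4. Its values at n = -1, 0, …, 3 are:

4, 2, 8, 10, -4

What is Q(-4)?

178

First differences: -2, 6, 2, -14. Second differences: 8, -4, -16. Third differences: -12, -12.
Level-3 differences are constant, so Q has degree 3.
Fitting a degree-3 polynomial gives Q(n) = -2n³ + 4n² + 4n + 2.
Then Q(-4) = 178.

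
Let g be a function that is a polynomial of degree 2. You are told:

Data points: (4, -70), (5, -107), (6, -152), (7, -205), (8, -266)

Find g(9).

Write g(n) = an² + bn + c; the 5 given values yield a linear system in the 3 coefficients.
Solving, g(n) = -4n² - n - 2.
Then g(9) = -335.

-335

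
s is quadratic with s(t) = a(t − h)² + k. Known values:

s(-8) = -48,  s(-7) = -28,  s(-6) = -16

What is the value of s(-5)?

-12

First differences 20, 12; second difference -8 = 2a, so a = -4.
Expanding, the t-coefficient is −2ah = 8h; matching it to the data gives h = -5, and then k = -12.
So s(t) = -4(t + 5)² − 12.
s(-5) = -4·0² − 12 = -12.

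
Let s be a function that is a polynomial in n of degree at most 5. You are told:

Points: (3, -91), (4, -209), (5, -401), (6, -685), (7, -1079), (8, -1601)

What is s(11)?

-4115

First differences: -118, -192, -284, -394, -522. Second differences: -74, -92, -110, -128. Third differences: -18, -18, -18.
Level-3 differences are constant, so s has degree 3.
Fitting a degree-3 polynomial gives s(n) = -3n³ - n² - 1.
Then s(11) = -4115.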